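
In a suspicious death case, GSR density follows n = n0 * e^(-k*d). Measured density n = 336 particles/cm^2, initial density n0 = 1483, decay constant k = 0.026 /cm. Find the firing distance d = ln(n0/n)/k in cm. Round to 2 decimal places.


GSR distance calculation:
n0/n = 1483 / 336 = 4.41369
ln(n0/n) = 1.484711
d = 1.484711 / 0.026 = 57.10 cm

57.10


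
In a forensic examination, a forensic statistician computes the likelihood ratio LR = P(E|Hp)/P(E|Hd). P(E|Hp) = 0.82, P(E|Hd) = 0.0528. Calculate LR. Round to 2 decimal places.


Likelihood ratio calculation:
LR = P(E|Hp) / P(E|Hd)
LR = 0.82 / 0.0528
LR = 15.53

15.53


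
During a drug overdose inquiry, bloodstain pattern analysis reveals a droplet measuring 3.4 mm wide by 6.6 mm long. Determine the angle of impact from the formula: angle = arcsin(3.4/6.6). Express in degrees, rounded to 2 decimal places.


Blood spatter impact angle calculation:
width / length = 3.4 / 6.6 = 0.515152
angle = arcsin(0.515152)
angle = 31.01 degrees

31.01


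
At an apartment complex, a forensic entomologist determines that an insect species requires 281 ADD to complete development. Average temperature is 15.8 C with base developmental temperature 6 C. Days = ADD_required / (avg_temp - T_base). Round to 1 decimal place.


Insect development time:
Effective temperature = avg_temp - T_base = 15.8 - 6 = 9.8 C
Days = ADD / effective_temp = 281 / 9.8 = 28.7 days

28.7


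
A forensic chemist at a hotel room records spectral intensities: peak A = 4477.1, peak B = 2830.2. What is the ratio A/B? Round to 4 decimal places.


Spectral peak ratio:
Peak A = 4477.1 counts
Peak B = 2830.2 counts
Ratio = 4477.1 / 2830.2 = 1.5819

1.5819


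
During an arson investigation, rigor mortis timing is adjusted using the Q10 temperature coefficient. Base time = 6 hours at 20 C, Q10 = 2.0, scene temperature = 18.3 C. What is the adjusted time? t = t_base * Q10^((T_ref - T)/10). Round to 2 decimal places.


Rigor mortis time adjustment:
Exponent = (T_ref - T_actual) / 10 = (20 - 18.3) / 10 = 0.17
Q10 factor = 2.0^0.17 = 1.12506
t_adjusted = 6 * 1.12506 = 6.75 hours

6.75


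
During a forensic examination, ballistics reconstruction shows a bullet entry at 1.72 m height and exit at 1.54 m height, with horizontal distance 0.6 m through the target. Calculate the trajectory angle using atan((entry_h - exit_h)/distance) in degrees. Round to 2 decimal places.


Bullet trajectory angle:
Height difference = 1.72 - 1.54 = 0.18 m
angle = atan(0.18 / 0.6)
angle = atan(0.3)
angle = 16.70 degrees

16.70


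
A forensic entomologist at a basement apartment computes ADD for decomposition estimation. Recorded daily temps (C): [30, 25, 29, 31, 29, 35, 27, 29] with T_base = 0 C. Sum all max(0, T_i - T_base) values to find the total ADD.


Computing ADD day by day:
Day 1: max(0, 30 - 0) = 30
Day 2: max(0, 25 - 0) = 25
Day 3: max(0, 29 - 0) = 29
Day 4: max(0, 31 - 0) = 31
Day 5: max(0, 29 - 0) = 29
Day 6: max(0, 35 - 0) = 35
Day 7: max(0, 27 - 0) = 27
Day 8: max(0, 29 - 0) = 29
Total ADD = 235

235


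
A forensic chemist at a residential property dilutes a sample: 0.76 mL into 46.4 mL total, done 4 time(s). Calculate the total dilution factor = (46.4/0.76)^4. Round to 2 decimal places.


Dilution factor calculation:
Single dilution = V_total / V_sample = 46.4 / 0.76 ≈ 61.052632
Number of dilutions = 4
Total DF = (46.4 / 0.76)^4 (full precision, rounded at the end) = 13893688.35

13893688.35


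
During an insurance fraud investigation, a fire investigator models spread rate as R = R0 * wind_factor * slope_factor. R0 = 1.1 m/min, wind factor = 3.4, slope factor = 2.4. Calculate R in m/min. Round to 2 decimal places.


Fire spread rate calculation:
R = R0 * wind_factor * slope_factor
= 1.1 * 3.4 * 2.4
= 3.74 * 2.4
= 8.98 m/min

8.98


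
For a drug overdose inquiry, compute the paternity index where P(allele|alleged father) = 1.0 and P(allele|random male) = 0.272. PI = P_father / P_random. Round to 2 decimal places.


Paternity Index calculation:
PI = P(allele|father) / P(allele|random)
PI = 1.0 / 0.272
PI = 3.68

3.68


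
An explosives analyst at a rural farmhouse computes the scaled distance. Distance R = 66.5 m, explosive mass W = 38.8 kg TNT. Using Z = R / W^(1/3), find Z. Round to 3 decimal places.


Scaled distance calculation:
W^(1/3) = 38.8^(1/3) = 3.385405
Z = R / W^(1/3) = 66.5 / 3.385405
Z = 19.643 m/kg^(1/3)

19.643


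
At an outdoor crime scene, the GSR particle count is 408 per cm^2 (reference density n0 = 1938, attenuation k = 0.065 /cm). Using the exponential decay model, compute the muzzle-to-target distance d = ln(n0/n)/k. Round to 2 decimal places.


GSR distance calculation:
n0/n = 1938 / 408 = 4.75
ln(n0/n) = 1.558145
d = 1.558145 / 0.065 = 23.97 cm

23.97


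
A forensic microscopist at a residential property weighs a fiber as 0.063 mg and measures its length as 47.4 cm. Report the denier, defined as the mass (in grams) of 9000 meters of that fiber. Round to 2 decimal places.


Denier calculation:
Mass in grams = 0.063 mg / 1000 = 0.000063 g
Length in meters = 47.4 cm / 100 = 0.474 m
Linear density = mass / length = 0.000063 / 0.474 = 0.00013291 g/m
Denier = (g/m) * 9000 = 0.00013291 * 9000 = 1.20

1.20


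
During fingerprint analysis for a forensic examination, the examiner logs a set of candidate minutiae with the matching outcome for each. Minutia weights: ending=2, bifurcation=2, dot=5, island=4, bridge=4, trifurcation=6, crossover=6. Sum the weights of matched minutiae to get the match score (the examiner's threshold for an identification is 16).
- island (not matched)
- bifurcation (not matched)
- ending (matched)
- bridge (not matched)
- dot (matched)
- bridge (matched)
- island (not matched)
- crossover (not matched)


Weighted minutiae match score:
  island: not matched, +0
  bifurcation: not matched, +0
  ending: matched, +2 (running total 2)
  bridge: not matched, +0
  dot: matched, +5 (running total 7)
  bridge: matched, +4 (running total 11)
  island: not matched, +0
  crossover: not matched, +0
Total score = 11
Threshold = 16; verdict = inconclusive

11


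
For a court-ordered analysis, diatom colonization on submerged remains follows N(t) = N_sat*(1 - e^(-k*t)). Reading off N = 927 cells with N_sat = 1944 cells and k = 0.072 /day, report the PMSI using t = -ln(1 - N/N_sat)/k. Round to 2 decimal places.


PMSI from diatom colonization curve:
N / N_sat = 927 / 1944 = 0.476852
1 - N/N_sat = 0.523148
ln(1 - N/N_sat) = -0.647891
t = -ln(1 - N/N_sat) / k = -(-0.647891) / 0.072 = 9.00 days

9.00


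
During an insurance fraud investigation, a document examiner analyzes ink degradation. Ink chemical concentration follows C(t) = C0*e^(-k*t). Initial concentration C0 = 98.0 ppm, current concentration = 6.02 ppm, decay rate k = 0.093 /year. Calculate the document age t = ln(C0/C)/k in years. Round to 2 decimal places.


Document age estimation:
C0/C = 98.0 / 6.02 = 16.27907
ln(C0/C) = 2.78988
t = 2.78988 / 0.093 = 30.00 years

30.00


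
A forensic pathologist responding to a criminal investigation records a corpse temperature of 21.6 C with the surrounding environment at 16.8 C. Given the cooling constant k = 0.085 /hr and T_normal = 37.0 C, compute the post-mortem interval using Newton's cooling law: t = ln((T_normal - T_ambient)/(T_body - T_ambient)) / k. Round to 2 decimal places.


Using Newton's law of cooling:
t = ln((T_normal - T_ambient) / (T_body - T_ambient)) / k
T_normal - T_ambient = 20.2
T_body - T_ambient = 4.8
Ratio = 4.208333
ln(ratio) = 1.437067
t = 1.437067 / 0.085 = 16.91 hours

16.91


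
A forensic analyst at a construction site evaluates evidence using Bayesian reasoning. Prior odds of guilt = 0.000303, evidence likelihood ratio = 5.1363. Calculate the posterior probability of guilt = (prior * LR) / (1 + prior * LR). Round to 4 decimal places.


Bayesian evidence evaluation:
Posterior odds = prior_odds * LR = 0.000303 * 5.1363 = 0.001556299
Posterior probability = posterior_odds / (1 + posterior_odds)
= 0.001556299 / (1 + 0.001556299)
= 0.001556299 / 1.001556299
= 0.0016

0.0016


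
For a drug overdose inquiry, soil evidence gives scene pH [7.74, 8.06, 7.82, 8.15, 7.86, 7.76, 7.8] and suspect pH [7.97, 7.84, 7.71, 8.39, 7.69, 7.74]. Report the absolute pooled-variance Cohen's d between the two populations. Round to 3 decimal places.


Pooled-variance Cohen's d for soil pH comparison:
Scene mean = 55.19 / 7 = 7.884286
Suspect mean = 47.34 / 6 = 7.89
Scene sample variance s_s^2 = 0.024929
Suspect sample variance s_c^2 = 0.07076
Pooled variance = ((n_s-1)*s_s^2 + (n_c-1)*s_c^2) / (n_s + n_c - 2) = 0.045761
Pooled SD = sqrt(0.045761) = 0.213918
Mean difference = -0.005714
|d| = |-0.005714| / 0.213918 = 0.027

0.027


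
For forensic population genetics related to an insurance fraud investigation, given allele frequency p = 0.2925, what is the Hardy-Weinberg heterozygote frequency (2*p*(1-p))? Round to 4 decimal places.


Hardy-Weinberg heterozygote frequency:
q = 1 - p = 1 - 0.2925 = 0.7075
2pq = 2 * 0.2925 * 0.7075 = 0.4139

0.4139


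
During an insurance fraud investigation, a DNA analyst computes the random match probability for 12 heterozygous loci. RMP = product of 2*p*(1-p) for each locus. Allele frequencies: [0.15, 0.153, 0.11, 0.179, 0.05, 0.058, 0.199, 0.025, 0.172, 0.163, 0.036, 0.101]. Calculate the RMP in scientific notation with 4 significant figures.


Computing RMP for 12 loci:
Locus 1: 2 * 0.15 * 0.85 = 0.255
Locus 2: 2 * 0.153 * 0.847 = 0.259182
Locus 3: 2 * 0.11 * 0.89 = 0.1958
Locus 4: 2 * 0.179 * 0.821 = 0.293918
Locus 5: 2 * 0.05 * 0.95 = 0.095
Locus 6: 2 * 0.058 * 0.942 = 0.109272
Locus 7: 2 * 0.199 * 0.801 = 0.318798
Locus 8: 2 * 0.025 * 0.975 = 0.04875
Locus 9: 2 * 0.172 * 0.828 = 0.284832
Locus 10: 2 * 0.163 * 0.837 = 0.272862
Locus 11: 2 * 0.036 * 0.964 = 0.069408
Locus 12: 2 * 0.101 * 0.899 = 0.181598
RMP = 6.011e-10

6.011e-10


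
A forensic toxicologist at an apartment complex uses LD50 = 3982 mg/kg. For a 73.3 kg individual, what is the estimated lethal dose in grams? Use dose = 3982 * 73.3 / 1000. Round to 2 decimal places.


Lethal dose calculation:
Lethal dose = LD50 * body_weight / 1000
= 3982 * 73.3 / 1000
= 291880.6 / 1000
= 291.88 g

291.88


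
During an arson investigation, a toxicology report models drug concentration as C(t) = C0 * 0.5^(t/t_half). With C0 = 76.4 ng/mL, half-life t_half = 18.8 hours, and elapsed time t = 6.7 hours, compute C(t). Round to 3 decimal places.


Drug concentration decay:
Number of half-lives = t / t_half = 6.7 / 18.8 = 0.356383
Decay factor = 0.5^0.356383 = 0.78112048
C(t) = 76.4 * 0.78112048 = 59.678 ng/mL

59.678


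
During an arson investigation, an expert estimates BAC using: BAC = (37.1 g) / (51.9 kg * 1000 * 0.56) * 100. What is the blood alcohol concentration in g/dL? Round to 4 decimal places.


Applying the Widmark formula:
BAC = (dose_g / (body_wt * 1000 * r)) * 100
Denominator = 51.9 * 1000 * 0.56 = 29064
BAC = (37.1 / 29064) * 100
BAC = 0.1276 g/dL

0.1276


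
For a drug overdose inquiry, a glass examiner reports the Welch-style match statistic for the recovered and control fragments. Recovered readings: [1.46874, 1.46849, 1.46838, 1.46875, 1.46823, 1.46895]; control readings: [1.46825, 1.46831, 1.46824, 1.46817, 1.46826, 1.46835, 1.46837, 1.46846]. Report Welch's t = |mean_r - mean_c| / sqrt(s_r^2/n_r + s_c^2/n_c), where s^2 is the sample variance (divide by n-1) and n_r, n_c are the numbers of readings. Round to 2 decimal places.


Welch's t-criterion for glass RI comparison:
Recovered mean = sum / n_r = 8.81154 / 6 = 1.46859
Control mean = sum / n_c = 11.74641 / 8 = 1.4683013
Recovered sample variance s_r^2 = 7.228e-08
Control sample variance s_c^2 = 8.24107e-09
Welch SE (unpooled) = sqrt(s_r^2/n_r + s_c^2/n_c) = sqrt(1.20467e-08 + 1.03013e-09) = sqrt(1.30768e-08) = 0.000114354
|mean_r - mean_c| = 0.00028875
t = 0.00028875 / 0.000114354 = 2.53

2.53


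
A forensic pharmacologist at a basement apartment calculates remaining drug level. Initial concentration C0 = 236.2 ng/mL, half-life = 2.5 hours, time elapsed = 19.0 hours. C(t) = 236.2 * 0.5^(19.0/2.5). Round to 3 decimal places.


Drug concentration decay:
Number of half-lives = t / t_half = 19.0 / 2.5 = 7.6
Decay factor = 0.5^7.6 = 0.00515433
C(t) = 236.2 * 0.00515433 = 1.217 ng/mL

1.217


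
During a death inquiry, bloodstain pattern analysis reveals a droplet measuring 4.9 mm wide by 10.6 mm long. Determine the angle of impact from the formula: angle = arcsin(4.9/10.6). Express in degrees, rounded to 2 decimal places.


Blood spatter impact angle calculation:
width / length = 4.9 / 10.6 = 0.462264
angle = arcsin(0.462264)
angle = 27.53 degrees

27.53


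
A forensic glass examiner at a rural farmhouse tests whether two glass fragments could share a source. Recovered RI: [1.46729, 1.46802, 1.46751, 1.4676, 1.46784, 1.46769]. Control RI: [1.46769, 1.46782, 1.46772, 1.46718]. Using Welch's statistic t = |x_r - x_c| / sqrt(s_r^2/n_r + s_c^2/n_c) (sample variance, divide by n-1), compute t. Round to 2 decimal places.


Welch's t-criterion for glass RI comparison:
Recovered mean = sum / n_r = 8.80595 / 6 = 1.4676583
Control mean = sum / n_c = 5.87041 / 4 = 1.4676025
Recovered sample variance s_r^2 = 6.51767e-08
Control sample variance s_c^2 = 8.2425e-08
Welch SE (unpooled) = sqrt(s_r^2/n_r + s_c^2/n_c) = sqrt(1.08628e-08 + 2.06062e-08) = sqrt(3.1469e-08) = 0.000177395
|mean_r - mean_c| = 5.58333e-05
t = 5.58333e-05 / 0.000177395 = 0.31

0.31


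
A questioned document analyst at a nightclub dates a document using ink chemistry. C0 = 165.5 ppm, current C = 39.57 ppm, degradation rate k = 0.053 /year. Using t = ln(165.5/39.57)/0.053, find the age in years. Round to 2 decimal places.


Document age estimation:
C0/C = 165.5 / 39.57 = 4.182461
ln(C0/C) = 1.4309
t = 1.4309 / 0.053 = 27.00 years

27.00


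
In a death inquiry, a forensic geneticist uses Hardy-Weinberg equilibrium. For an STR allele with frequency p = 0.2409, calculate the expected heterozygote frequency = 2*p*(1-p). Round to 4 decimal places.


Hardy-Weinberg heterozygote frequency:
q = 1 - p = 1 - 0.2409 = 0.7591
2pq = 2 * 0.2409 * 0.7591 = 0.3657

0.3657


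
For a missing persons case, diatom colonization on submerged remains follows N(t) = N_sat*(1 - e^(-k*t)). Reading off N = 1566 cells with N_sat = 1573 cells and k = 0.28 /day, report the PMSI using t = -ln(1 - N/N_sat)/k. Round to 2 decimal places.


PMSI from diatom colonization curve:
N / N_sat = 1566 / 1573 = 0.99555
1 - N/N_sat = 0.00445
ln(1 - N/N_sat) = -5.414851
t = -ln(1 - N/N_sat) / k = -(-5.414851) / 0.28 = 19.34 days

19.34


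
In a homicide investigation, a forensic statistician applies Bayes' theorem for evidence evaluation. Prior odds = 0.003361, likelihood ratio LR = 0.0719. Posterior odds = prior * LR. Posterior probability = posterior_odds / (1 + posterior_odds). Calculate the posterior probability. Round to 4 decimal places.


Bayesian evidence evaluation:
Posterior odds = prior_odds * LR = 0.003361 * 0.0719 = 0.0002416559
Posterior probability = posterior_odds / (1 + posterior_odds)
= 0.0002416559 / (1 + 0.0002416559)
= 0.0002416559 / 1.0002416559
= 0.0002

0.0002


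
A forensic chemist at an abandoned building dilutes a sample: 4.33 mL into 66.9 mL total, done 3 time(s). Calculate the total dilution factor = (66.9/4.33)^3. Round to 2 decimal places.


Dilution factor calculation:
Single dilution = V_total / V_sample = 66.9 / 4.33 ≈ 15.450346
Number of dilutions = 3
Total DF = (66.9 / 4.33)^3 (full precision, rounded at the end) = 3688.20

3688.20


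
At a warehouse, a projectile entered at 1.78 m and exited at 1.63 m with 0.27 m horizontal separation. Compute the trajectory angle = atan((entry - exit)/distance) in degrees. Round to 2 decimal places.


Bullet trajectory angle:
Height difference = 1.78 - 1.63 = 0.15 m
angle = atan(0.15 / 0.27)
angle = atan(0.555556)
angle = 29.05 degrees

29.05


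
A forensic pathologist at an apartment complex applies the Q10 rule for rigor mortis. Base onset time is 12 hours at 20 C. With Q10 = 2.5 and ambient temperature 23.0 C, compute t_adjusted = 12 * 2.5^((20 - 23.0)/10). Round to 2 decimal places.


Rigor mortis time adjustment:
Exponent = (T_ref - T_actual) / 10 = (20 - 23.0) / 10 = -0.3
Q10 factor = 2.5^-0.3 = 0.75966
t_adjusted = 12 * 0.75966 = 9.12 hours

9.12


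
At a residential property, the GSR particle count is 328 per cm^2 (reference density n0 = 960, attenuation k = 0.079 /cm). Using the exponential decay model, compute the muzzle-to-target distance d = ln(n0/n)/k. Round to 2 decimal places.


GSR distance calculation:
n0/n = 960 / 328 = 2.926829
ln(n0/n) = 1.07392
d = 1.07392 / 0.079 = 13.59 cm

13.59


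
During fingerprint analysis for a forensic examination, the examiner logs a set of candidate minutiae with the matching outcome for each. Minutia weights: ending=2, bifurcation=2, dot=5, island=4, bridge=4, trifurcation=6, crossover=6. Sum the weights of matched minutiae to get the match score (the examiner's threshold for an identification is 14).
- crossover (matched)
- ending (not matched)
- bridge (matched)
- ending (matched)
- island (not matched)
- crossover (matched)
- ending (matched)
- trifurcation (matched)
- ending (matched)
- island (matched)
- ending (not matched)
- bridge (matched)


Weighted minutiae match score:
  crossover: matched, +6 (running total 6)
  ending: not matched, +0
  bridge: matched, +4 (running total 10)
  ending: matched, +2 (running total 12)
  island: not matched, +0
  crossover: matched, +6 (running total 18)
  ending: matched, +2 (running total 20)
  trifurcation: matched, +6 (running total 26)
  ending: matched, +2 (running total 28)
  island: matched, +4 (running total 32)
  ending: not matched, +0
  bridge: matched, +4 (running total 36)
Total score = 36
Threshold = 14; verdict = identification

36


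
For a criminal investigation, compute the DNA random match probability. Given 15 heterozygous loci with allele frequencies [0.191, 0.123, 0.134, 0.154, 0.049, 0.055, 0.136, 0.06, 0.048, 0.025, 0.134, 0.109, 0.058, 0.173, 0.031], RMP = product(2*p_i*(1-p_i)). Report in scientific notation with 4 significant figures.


Computing RMP for 15 loci:
Locus 1: 2 * 0.191 * 0.809 = 0.309038
Locus 2: 2 * 0.123 * 0.877 = 0.215742
Locus 3: 2 * 0.134 * 0.866 = 0.232088
Locus 4: 2 * 0.154 * 0.846 = 0.260568
Locus 5: 2 * 0.049 * 0.951 = 0.093198
Locus 6: 2 * 0.055 * 0.945 = 0.10395
Locus 7: 2 * 0.136 * 0.864 = 0.235008
Locus 8: 2 * 0.06 * 0.94 = 0.1128
Locus 9: 2 * 0.048 * 0.952 = 0.091392
Locus 10: 2 * 0.025 * 0.975 = 0.04875
Locus 11: 2 * 0.134 * 0.866 = 0.232088
Locus 12: 2 * 0.109 * 0.891 = 0.194238
Locus 13: 2 * 0.058 * 0.942 = 0.109272
Locus 14: 2 * 0.173 * 0.827 = 0.286142
Locus 15: 2 * 0.031 * 0.969 = 0.060078
RMP = 3.907e-13

3.907e-13


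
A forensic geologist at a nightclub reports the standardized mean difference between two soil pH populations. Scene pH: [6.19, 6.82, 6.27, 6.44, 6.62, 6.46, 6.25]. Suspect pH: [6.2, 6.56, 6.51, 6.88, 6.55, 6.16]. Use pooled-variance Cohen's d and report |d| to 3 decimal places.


Pooled-variance Cohen's d for soil pH comparison:
Scene mean = 45.05 / 7 = 6.435714
Suspect mean = 38.86 / 6 = 6.476667
Scene sample variance s_s^2 = 0.050762
Suspect sample variance s_c^2 = 0.070587
Pooled variance = ((n_s-1)*s_s^2 + (n_c-1)*s_c^2) / (n_s + n_c - 2) = 0.059773
Pooled SD = sqrt(0.059773) = 0.244485
Mean difference = -0.040952
|d| = |-0.040952| / 0.244485 = 0.168

0.168


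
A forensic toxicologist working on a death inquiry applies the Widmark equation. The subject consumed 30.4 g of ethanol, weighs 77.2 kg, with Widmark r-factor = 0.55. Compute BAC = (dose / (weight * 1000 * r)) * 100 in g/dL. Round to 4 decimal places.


Applying the Widmark formula:
BAC = (dose_g / (body_wt * 1000 * r)) * 100
Denominator = 77.2 * 1000 * 0.55 = 42460
BAC = (30.4 / 42460) * 100
BAC = 0.0716 g/dL

0.0716


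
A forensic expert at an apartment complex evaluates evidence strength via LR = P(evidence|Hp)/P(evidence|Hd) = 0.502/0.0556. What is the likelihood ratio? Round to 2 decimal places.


Likelihood ratio calculation:
LR = P(E|Hp) / P(E|Hd)
LR = 0.502 / 0.0556
LR = 9.03

9.03


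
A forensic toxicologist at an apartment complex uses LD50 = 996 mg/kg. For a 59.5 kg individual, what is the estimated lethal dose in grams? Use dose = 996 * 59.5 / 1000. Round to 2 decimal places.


Lethal dose calculation:
Lethal dose = LD50 * body_weight / 1000
= 996 * 59.5 / 1000
= 59262 / 1000
= 59.26 g

59.26


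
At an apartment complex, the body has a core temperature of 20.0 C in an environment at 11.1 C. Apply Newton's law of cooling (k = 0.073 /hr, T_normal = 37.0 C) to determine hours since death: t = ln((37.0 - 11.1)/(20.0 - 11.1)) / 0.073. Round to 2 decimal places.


Using Newton's law of cooling:
t = ln((T_normal - T_ambient) / (T_body - T_ambient)) / k
T_normal - T_ambient = 25.9
T_body - T_ambient = 8.9
Ratio = 2.910112
ln(ratio) = 1.068192
t = 1.068192 / 0.073 = 14.63 hours

14.63


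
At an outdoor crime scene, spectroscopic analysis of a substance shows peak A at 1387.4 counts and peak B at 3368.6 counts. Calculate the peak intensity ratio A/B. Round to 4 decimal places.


Spectral peak ratio:
Peak A = 1387.4 counts
Peak B = 3368.6 counts
Ratio = 1387.4 / 3368.6 = 0.4119

0.4119


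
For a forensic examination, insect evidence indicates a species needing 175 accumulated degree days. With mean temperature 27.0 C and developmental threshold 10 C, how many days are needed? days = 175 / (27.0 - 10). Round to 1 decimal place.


Insect development time:
Effective temperature = avg_temp - T_base = 27.0 - 10 = 17.0 C
Days = ADD / effective_temp = 175 / 17.0 = 10.3 days

10.3


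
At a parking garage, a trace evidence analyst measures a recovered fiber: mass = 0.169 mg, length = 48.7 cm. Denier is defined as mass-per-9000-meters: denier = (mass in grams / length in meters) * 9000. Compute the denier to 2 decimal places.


Denier calculation:
Mass in grams = 0.169 mg / 1000 = 0.000169 g
Length in meters = 48.7 cm / 100 = 0.487 m
Linear density = mass / length = 0.000169 / 0.487 = 0.00034702 g/m
Denier = (g/m) * 9000 = 0.00034702 * 9000 = 3.12

3.12


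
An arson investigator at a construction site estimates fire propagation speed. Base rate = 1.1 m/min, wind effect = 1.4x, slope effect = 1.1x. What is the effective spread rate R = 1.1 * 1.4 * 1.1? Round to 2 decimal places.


Fire spread rate calculation:
R = R0 * wind_factor * slope_factor
= 1.1 * 1.4 * 1.1
= 1.54 * 1.1
= 1.69 m/min

1.69


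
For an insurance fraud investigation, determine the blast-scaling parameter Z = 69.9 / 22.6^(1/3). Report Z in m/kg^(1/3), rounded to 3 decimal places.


Scaled distance calculation:
W^(1/3) = 22.6^(1/3) = 2.827284
Z = R / W^(1/3) = 69.9 / 2.827284
Z = 24.723 m/kg^(1/3)

24.723


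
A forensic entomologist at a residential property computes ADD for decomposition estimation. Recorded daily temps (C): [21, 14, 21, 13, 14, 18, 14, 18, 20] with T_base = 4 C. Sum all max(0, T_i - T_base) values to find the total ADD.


Computing ADD day by day:
Day 1: max(0, 21 - 4) = 17
Day 2: max(0, 14 - 4) = 10
Day 3: max(0, 21 - 4) = 17
Day 4: max(0, 13 - 4) = 9
Day 5: max(0, 14 - 4) = 10
Day 6: max(0, 18 - 4) = 14
Day 7: max(0, 14 - 4) = 10
Day 8: max(0, 18 - 4) = 14
Day 9: max(0, 20 - 4) = 16
Total ADD = 117

117


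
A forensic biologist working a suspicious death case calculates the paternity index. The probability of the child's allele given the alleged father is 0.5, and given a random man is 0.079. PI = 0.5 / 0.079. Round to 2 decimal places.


Paternity Index calculation:
PI = P(allele|father) / P(allele|random)
PI = 0.5 / 0.079
PI = 6.33

6.33


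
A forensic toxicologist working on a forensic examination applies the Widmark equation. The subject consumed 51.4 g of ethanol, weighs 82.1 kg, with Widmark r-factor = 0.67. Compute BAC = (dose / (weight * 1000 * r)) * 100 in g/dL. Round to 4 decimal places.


Applying the Widmark formula:
BAC = (dose_g / (body_wt * 1000 * r)) * 100
Denominator = 82.1 * 1000 * 0.67 = 55007
BAC = (51.4 / 55007) * 100
BAC = 0.0934 g/dL

0.0934


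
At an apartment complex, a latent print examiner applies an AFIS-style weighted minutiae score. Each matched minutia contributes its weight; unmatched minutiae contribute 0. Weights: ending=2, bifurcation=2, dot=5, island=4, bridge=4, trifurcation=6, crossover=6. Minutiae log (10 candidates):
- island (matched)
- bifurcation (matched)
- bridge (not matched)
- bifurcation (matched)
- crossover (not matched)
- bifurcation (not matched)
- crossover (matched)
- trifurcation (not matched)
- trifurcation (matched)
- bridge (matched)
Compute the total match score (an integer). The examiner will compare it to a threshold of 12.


Weighted minutiae match score:
  island: matched, +4 (running total 4)
  bifurcation: matched, +2 (running total 6)
  bridge: not matched, +0
  bifurcation: matched, +2 (running total 8)
  crossover: not matched, +0
  bifurcation: not matched, +0
  crossover: matched, +6 (running total 14)
  trifurcation: not matched, +0
  trifurcation: matched, +6 (running total 20)
  bridge: matched, +4 (running total 24)
Total score = 24
Threshold = 12; verdict = identification

24


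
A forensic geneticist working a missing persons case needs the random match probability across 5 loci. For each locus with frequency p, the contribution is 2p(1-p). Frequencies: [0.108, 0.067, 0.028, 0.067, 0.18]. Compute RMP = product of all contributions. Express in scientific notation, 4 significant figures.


Computing RMP for 5 loci:
Locus 1: 2 * 0.108 * 0.892 = 0.192672
Locus 2: 2 * 0.067 * 0.933 = 0.125022
Locus 3: 2 * 0.028 * 0.972 = 0.054432
Locus 4: 2 * 0.067 * 0.933 = 0.125022
Locus 5: 2 * 0.18 * 0.82 = 0.2952
RMP = 4.839e-05

4.839e-05


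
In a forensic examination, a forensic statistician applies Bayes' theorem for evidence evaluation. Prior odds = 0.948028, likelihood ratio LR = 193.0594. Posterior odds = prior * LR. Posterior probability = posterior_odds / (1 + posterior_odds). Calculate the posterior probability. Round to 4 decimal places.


Bayesian evidence evaluation:
Posterior odds = prior_odds * LR = 0.948028 * 193.0594 = 183.0257
Posterior probability = posterior_odds / (1 + posterior_odds)
= 183.0257 / (1 + 183.0257)
= 183.0257 / 184.0257
= 0.9946

0.9946


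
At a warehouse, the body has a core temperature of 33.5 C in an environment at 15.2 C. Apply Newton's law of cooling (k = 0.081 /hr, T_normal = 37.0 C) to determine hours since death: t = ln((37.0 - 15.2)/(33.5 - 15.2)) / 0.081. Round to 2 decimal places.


Using Newton's law of cooling:
t = ln((T_normal - T_ambient) / (T_body - T_ambient)) / k
T_normal - T_ambient = 21.8
T_body - T_ambient = 18.3
Ratio = 1.191257
ln(ratio) = 0.175009
t = 0.175009 / 0.081 = 2.16 hours

2.16


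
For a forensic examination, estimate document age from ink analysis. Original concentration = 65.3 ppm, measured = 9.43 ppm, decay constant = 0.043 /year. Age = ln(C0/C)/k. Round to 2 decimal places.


Document age estimation:
C0/C = 65.3 / 9.43 = 6.924708
ln(C0/C) = 1.935096
t = 1.935096 / 0.043 = 45.00 years

45.00


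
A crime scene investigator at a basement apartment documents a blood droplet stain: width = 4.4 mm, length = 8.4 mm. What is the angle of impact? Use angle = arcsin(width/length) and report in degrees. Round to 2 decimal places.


Blood spatter impact angle calculation:
width / length = 4.4 / 8.4 = 0.52381
angle = arcsin(0.52381)
angle = 31.59 degrees

31.59


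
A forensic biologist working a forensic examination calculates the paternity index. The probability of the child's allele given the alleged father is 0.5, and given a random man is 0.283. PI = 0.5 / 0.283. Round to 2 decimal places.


Paternity Index calculation:
PI = P(allele|father) / P(allele|random)
PI = 0.5 / 0.283
PI = 1.77

1.77


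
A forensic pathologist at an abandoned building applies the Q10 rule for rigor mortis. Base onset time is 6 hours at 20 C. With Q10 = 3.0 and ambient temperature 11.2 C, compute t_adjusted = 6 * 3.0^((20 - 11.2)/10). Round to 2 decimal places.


Rigor mortis time adjustment:
Exponent = (T_ref - T_actual) / 10 = (20 - 11.2) / 10 = 0.88
Q10 factor = 3.0^0.88 = 2.62946
t_adjusted = 6 * 2.62946 = 15.78 hours

15.78


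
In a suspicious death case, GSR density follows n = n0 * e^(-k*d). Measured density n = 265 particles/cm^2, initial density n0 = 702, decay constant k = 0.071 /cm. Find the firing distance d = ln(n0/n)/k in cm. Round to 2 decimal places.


GSR distance calculation:
n0/n = 702 / 265 = 2.649057
ln(n0/n) = 0.974204
d = 0.974204 / 0.071 = 13.72 cm

13.72


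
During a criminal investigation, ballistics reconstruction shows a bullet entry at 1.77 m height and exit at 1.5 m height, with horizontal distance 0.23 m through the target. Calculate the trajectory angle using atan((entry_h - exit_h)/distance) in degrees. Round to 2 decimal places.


Bullet trajectory angle:
Height difference = 1.77 - 1.5 = 0.27 m
angle = atan(0.27 / 0.23)
angle = atan(1.173913)
angle = 49.57 degrees

49.57


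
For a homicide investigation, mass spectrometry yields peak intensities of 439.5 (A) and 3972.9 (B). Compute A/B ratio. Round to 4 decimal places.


Spectral peak ratio:
Peak A = 439.5 counts
Peak B = 3972.9 counts
Ratio = 439.5 / 3972.9 = 0.1106

0.1106


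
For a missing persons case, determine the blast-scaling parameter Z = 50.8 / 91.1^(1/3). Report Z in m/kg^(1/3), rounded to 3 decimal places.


Scaled distance calculation:
W^(1/3) = 91.1^(1/3) = 4.499588
Z = R / W^(1/3) = 50.8 / 4.499588
Z = 11.290 m/kg^(1/3)

11.290


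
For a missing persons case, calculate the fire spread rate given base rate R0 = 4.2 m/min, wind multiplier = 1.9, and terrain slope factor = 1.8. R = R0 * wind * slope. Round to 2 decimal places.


Fire spread rate calculation:
R = R0 * wind_factor * slope_factor
= 4.2 * 1.9 * 1.8
= 7.98 * 1.8
= 14.36 m/min

14.36


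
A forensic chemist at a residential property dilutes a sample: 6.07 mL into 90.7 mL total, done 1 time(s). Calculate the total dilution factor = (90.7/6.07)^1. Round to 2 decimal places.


Dilution factor calculation:
Single dilution = V_total / V_sample = 90.7 / 6.07 ≈ 14.942339
Number of dilutions = 1
Total DF = (90.7 / 6.07)^1 (full precision, rounded at the end) = 14.94

14.94


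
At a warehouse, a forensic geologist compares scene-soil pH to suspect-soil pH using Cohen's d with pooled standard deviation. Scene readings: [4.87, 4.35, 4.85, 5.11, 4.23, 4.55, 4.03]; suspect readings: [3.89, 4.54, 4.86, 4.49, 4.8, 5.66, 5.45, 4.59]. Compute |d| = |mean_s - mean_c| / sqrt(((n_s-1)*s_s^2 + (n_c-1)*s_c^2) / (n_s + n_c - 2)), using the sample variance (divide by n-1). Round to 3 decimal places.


Pooled-variance Cohen's d for soil pH comparison:
Scene mean = 31.99 / 7 = 4.57
Suspect mean = 38.28 / 8 = 4.785
Scene sample variance s_s^2 = 0.152667
Suspect sample variance s_c^2 = 0.314257
Pooled variance = ((n_s-1)*s_s^2 + (n_c-1)*s_c^2) / (n_s + n_c - 2) = 0.239677
Pooled SD = sqrt(0.239677) = 0.489568
Mean difference = -0.215
|d| = |-0.215| / 0.489568 = 0.439

0.439


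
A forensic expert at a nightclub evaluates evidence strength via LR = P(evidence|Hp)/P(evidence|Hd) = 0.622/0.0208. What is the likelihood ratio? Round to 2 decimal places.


Likelihood ratio calculation:
LR = P(E|Hp) / P(E|Hd)
LR = 0.622 / 0.0208
LR = 29.90

29.90


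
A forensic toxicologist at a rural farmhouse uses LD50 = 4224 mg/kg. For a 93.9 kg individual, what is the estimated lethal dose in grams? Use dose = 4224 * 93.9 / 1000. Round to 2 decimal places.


Lethal dose calculation:
Lethal dose = LD50 * body_weight / 1000
= 4224 * 93.9 / 1000
= 396633.6 / 1000
= 396.63 g

396.63


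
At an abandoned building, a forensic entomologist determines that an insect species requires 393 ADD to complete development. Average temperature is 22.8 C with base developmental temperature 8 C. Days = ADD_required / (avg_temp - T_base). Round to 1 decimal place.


Insect development time:
Effective temperature = avg_temp - T_base = 22.8 - 8 = 14.8 C
Days = ADD / effective_temp = 393 / 14.8 = 26.6 days

26.6


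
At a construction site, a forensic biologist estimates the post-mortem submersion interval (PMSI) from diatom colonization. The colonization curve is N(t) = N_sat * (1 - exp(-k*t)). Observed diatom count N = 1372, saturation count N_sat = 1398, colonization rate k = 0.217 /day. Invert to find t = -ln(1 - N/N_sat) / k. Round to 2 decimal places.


PMSI from diatom colonization curve:
N / N_sat = 1372 / 1398 = 0.981402
1 - N/N_sat = 0.018598
ln(1 - N/N_sat) = -3.984701
t = -ln(1 - N/N_sat) / k = -(-3.984701) / 0.217 = 18.36 days

18.36


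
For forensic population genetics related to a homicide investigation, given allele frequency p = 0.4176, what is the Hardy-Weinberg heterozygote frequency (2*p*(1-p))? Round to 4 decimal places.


Hardy-Weinberg heterozygote frequency:
q = 1 - p = 1 - 0.4176 = 0.5824
2pq = 2 * 0.4176 * 0.5824 = 0.4864

0.4864


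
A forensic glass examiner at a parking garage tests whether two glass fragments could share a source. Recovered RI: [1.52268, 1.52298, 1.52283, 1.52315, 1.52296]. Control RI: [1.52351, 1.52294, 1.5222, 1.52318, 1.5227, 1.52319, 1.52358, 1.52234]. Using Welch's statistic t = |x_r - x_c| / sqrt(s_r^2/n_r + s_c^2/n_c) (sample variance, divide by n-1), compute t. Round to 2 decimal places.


Welch's t-criterion for glass RI comparison:
Recovered mean = sum / n_r = 7.6146 / 5 = 1.52292
Control mean = sum / n_c = 12.18364 / 8 = 1.522955
Recovered sample variance s_r^2 = 3.095e-08
Control sample variance s_c^2 = 2.59714e-07
Welch SE (unpooled) = sqrt(s_r^2/n_r + s_c^2/n_c) = sqrt(6.19e-09 + 3.24643e-08) = sqrt(3.86543e-08) = 0.000196607
|mean_r - mean_c| = 3.5e-05
t = 3.5e-05 / 0.000196607 = 0.18

0.18


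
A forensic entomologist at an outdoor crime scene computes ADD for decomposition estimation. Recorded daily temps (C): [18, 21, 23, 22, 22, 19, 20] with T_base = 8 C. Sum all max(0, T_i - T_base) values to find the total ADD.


Computing ADD day by day:
Day 1: max(0, 18 - 8) = 10
Day 2: max(0, 21 - 8) = 13
Day 3: max(0, 23 - 8) = 15
Day 4: max(0, 22 - 8) = 14
Day 5: max(0, 22 - 8) = 14
Day 6: max(0, 19 - 8) = 11
Day 7: max(0, 20 - 8) = 12
Total ADD = 89

89


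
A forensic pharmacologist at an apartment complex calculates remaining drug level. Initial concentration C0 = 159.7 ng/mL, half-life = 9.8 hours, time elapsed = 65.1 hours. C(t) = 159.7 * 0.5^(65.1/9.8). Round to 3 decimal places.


Drug concentration decay:
Number of half-lives = t / t_half = 65.1 / 9.8 = 6.642857
Decay factor = 0.5^6.642857 = 0.01000693
C(t) = 159.7 * 0.01000693 = 1.598 ng/mL

1.598


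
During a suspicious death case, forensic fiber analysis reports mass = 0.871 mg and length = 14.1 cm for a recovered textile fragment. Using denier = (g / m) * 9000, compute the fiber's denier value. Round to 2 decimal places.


Denier calculation:
Mass in grams = 0.871 mg / 1000 = 0.000871 g
Length in meters = 14.1 cm / 100 = 0.141 m
Linear density = mass / length = 0.000871 / 0.141 = 0.0061773 g/m
Denier = (g/m) * 9000 = 0.0061773 * 9000 = 55.60

55.60


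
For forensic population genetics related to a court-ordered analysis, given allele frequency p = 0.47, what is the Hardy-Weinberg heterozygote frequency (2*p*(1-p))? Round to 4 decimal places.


Hardy-Weinberg heterozygote frequency:
q = 1 - p = 1 - 0.47 = 0.53
2pq = 2 * 0.47 * 0.53 = 0.4982

0.4982


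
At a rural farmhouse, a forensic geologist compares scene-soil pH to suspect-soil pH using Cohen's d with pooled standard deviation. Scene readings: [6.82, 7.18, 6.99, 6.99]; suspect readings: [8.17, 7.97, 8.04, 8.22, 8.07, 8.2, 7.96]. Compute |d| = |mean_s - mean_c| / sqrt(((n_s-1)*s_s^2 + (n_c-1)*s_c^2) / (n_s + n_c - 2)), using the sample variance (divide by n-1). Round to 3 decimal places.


Pooled-variance Cohen's d for soil pH comparison:
Scene mean = 27.98 / 4 = 6.995
Suspect mean = 56.63 / 7 = 8.09
Scene sample variance s_s^2 = 0.021633
Suspect sample variance s_c^2 = 0.0116
Pooled variance = ((n_s-1)*s_s^2 + (n_c-1)*s_c^2) / (n_s + n_c - 2) = 0.014944
Pooled SD = sqrt(0.014944) = 0.122246
Mean difference = -1.095
|d| = |-1.095| / 0.122246 = 8.957

8.957


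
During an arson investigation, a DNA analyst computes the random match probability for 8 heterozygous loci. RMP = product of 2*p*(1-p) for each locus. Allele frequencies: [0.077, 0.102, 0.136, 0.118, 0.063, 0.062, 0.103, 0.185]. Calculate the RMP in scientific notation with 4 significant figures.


Computing RMP for 8 loci:
Locus 1: 2 * 0.077 * 0.923 = 0.142142
Locus 2: 2 * 0.102 * 0.898 = 0.183192
Locus 3: 2 * 0.136 * 0.864 = 0.235008
Locus 4: 2 * 0.118 * 0.882 = 0.208152
Locus 5: 2 * 0.063 * 0.937 = 0.118062
Locus 6: 2 * 0.062 * 0.938 = 0.116312
Locus 7: 2 * 0.103 * 0.897 = 0.184782
Locus 8: 2 * 0.185 * 0.815 = 0.30155
RMP = 9.746e-07

9.746e-07


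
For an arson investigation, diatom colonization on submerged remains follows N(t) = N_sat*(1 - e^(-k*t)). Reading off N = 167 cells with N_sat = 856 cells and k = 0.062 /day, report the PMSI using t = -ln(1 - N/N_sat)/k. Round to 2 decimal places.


PMSI from diatom colonization curve:
N / N_sat = 167 / 856 = 0.195093
1 - N/N_sat = 0.804907
ln(1 - N/N_sat) = -0.217029
t = -ln(1 - N/N_sat) / k = -(-0.217029) / 0.062 = 3.50 days

3.50


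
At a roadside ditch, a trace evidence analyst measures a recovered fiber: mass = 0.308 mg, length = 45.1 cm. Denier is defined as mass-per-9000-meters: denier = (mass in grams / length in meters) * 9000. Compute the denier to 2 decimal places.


Denier calculation:
Mass in grams = 0.308 mg / 1000 = 0.000308 g
Length in meters = 45.1 cm / 100 = 0.451 m
Linear density = mass / length = 0.000308 / 0.451 = 0.00068293 g/m
Denier = (g/m) * 9000 = 0.00068293 * 9000 = 6.15

6.15


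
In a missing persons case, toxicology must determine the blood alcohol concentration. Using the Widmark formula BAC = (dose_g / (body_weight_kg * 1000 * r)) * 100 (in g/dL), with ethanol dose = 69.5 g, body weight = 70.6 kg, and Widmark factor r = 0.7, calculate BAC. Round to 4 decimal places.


Applying the Widmark formula:
BAC = (dose_g / (body_wt * 1000 * r)) * 100
Denominator = 70.6 * 1000 * 0.7 = 49420
BAC = (69.5 / 49420) * 100
BAC = 0.1406 g/dL

0.1406


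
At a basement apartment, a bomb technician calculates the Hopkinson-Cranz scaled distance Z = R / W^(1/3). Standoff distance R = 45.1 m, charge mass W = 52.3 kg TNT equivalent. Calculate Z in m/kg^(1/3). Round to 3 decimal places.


Scaled distance calculation:
W^(1/3) = 52.3^(1/3) = 3.739675
Z = R / W^(1/3) = 45.1 / 3.739675
Z = 12.060 m/kg^(1/3)

12.060


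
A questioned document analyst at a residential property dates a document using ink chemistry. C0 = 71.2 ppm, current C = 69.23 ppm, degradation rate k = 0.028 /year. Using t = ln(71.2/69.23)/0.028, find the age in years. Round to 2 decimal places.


Document age estimation:
C0/C = 71.2 / 69.23 = 1.028456
ln(C0/C) = 0.028059
t = 0.028059 / 0.028 = 1.00 years

1.00


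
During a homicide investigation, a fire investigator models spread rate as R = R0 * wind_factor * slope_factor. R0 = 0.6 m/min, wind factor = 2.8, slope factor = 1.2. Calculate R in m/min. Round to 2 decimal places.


Fire spread rate calculation:
R = R0 * wind_factor * slope_factor
= 0.6 * 2.8 * 1.2
= 1.68 * 1.2
= 2.02 m/min

2.02


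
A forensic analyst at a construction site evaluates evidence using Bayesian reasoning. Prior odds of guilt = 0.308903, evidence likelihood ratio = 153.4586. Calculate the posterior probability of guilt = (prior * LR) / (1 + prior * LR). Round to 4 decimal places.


Bayesian evidence evaluation:
Posterior odds = prior_odds * LR = 0.308903 * 153.4586 = 47.40382
Posterior probability = posterior_odds / (1 + posterior_odds)
= 47.40382 / (1 + 47.40382)
= 47.40382 / 48.40382
= 0.9793

0.9793
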